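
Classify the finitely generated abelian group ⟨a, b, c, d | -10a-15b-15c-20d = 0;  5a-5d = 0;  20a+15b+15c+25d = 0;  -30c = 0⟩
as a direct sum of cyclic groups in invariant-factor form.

Answer: M ≅ ℤ/5 ⊕ ℤ/15 ⊕ ℤ/15 ⊕ ℤ/30

Derivation:
rank_ℚ(R)=4; free=4−4=0
SNF(R) diag = [5, 15, 15, 30] → torsion [5, 15, 15, 30]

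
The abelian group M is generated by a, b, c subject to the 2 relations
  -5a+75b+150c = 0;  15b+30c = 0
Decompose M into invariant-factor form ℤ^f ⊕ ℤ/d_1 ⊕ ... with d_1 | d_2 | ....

rank_ℚ(R)=2; free=3−2=1
SNF(R) diag = [5, 15] → torsion [5, 15]

Answer: M ≅ ℤ^1 ⊕ ℤ/5 ⊕ ℤ/15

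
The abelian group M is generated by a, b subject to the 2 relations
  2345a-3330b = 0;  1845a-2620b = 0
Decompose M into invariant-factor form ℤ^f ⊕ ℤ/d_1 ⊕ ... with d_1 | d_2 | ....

Answer: M ≅ ℤ/5 ⊕ ℤ/10

Derivation:
rank_ℚ(R)=2; free=2−2=0
SNF(R) diag = [5, 10] → torsion [5, 10]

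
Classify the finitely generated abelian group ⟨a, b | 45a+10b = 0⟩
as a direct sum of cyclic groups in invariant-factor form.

Answer: M ≅ ℤ^1 ⊕ ℤ/5

Derivation:
rank_ℚ(R)=1; free=2−1=1
SNF(R) diag = [5] → torsion [5]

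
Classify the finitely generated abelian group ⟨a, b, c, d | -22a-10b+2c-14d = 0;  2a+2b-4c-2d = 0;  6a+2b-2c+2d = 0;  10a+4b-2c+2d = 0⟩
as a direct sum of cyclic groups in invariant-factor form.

Answer: M ≅ ℤ/2 ⊕ ℤ/2 ⊕ ℤ/6 ⊕ ℤ/12

Derivation:
rank_ℚ(R)=4; free=4−4=0
SNF(R) diag = [2, 2, 6, 12] → torsion [2, 2, 6, 12]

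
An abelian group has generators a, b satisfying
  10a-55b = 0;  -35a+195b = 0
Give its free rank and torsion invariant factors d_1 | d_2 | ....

Answer: M ≅ ℤ/5 ⊕ ℤ/5

Derivation:
rank_ℚ(R)=2; free=2−2=0
SNF(R) diag = [5, 5] → torsion [5, 5]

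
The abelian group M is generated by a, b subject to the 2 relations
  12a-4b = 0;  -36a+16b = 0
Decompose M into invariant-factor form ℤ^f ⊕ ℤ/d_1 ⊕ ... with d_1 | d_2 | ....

rank_ℚ(R)=2; free=2−2=0
SNF(R) diag = [4, 12] → torsion [4, 12]

Answer: M ≅ ℤ/4 ⊕ ℤ/12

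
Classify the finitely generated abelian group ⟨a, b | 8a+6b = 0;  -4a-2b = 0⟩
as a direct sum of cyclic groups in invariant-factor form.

Answer: M ≅ ℤ/2 ⊕ ℤ/4

Derivation:
rank_ℚ(R)=2; free=2−2=0
SNF(R) diag = [2, 4] → torsion [2, 4]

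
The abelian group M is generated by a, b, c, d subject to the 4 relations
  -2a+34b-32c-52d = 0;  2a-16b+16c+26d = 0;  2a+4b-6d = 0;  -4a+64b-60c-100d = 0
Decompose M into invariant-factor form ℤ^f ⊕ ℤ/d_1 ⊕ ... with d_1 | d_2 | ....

Answer: M ≅ ℤ/2 ⊕ ℤ/2 ⊕ ℤ/4 ⊕ ℤ/4

Derivation:
rank_ℚ(R)=4; free=4−4=0
SNF(R) diag = [2, 2, 4, 4] → torsion [2, 2, 4, 4]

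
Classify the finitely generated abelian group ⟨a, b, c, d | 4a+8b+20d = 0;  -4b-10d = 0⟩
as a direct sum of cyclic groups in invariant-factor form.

Answer: M ≅ ℤ^2 ⊕ ℤ/2 ⊕ ℤ/4

Derivation:
rank_ℚ(R)=2; free=4−2=2
SNF(R) diag = [2, 4] → torsion [2, 4]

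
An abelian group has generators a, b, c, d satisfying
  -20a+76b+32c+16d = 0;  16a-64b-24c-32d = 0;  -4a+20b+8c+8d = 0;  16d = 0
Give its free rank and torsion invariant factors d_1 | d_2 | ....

Answer: M ≅ ℤ/4 ⊕ ℤ/8 ⊕ ℤ/8 ⊕ ℤ/16

Derivation:
rank_ℚ(R)=4; free=4−4=0
SNF(R) diag = [4, 8, 8, 16] → torsion [4, 8, 8, 16]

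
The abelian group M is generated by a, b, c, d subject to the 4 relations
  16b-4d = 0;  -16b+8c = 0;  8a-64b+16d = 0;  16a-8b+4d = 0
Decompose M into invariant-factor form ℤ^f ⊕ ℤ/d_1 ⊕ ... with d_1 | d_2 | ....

rank_ℚ(R)=4; free=4−4=0
SNF(R) diag = [4, 8, 8, 8] → torsion [4, 8, 8, 8]

Answer: M ≅ ℤ/4 ⊕ ℤ/8 ⊕ ℤ/8 ⊕ ℤ/8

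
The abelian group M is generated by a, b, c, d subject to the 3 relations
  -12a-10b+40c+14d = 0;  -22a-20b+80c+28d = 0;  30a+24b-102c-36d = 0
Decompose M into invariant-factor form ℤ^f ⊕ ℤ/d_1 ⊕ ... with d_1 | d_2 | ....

rank_ℚ(R)=3; free=4−3=1
SNF(R) diag = [2, 2, 6] → torsion [2, 2, 6]

Answer: M ≅ ℤ^1 ⊕ ℤ/2 ⊕ ℤ/2 ⊕ ℤ/6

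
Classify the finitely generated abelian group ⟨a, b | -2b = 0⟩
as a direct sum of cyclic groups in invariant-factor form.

rank_ℚ(R)=1; free=2−1=1
SNF(R) diag = [2] → torsion [2]

Answer: M ≅ ℤ^1 ⊕ ℤ/2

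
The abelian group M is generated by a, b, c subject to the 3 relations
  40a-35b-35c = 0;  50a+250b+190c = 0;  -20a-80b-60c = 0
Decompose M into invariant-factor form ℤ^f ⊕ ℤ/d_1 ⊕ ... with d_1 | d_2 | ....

Answer: M ≅ ℤ/5 ⊕ ℤ/10 ⊕ ℤ/20

Derivation:
rank_ℚ(R)=3; free=3−3=0
SNF(R) diag = [5, 10, 20] → torsion [5, 10, 20]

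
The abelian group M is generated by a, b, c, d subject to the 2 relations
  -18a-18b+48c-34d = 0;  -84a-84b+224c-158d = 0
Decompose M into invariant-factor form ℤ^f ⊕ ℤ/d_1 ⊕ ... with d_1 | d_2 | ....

rank_ℚ(R)=2; free=4−2=2
SNF(R) diag = [2, 2] → torsion [2, 2]

Answer: M ≅ ℤ^2 ⊕ ℤ/2 ⊕ ℤ/2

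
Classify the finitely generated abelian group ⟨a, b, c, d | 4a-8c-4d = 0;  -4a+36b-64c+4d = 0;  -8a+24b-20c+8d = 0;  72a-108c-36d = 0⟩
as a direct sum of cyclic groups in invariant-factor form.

Answer: M ≅ ℤ/4 ⊕ ℤ/12 ⊕ ℤ/36 ⊕ ℤ/36

Derivation:
rank_ℚ(R)=4; free=4−4=0
SNF(R) diag = [4, 12, 36, 36] → torsion [4, 12, 36, 36]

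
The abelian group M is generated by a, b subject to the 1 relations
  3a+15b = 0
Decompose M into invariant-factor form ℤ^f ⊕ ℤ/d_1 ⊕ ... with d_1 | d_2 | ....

Answer: M ≅ ℤ^1 ⊕ ℤ/3

Derivation:
rank_ℚ(R)=1; free=2−1=1
SNF(R) diag = [3] → torsion [3]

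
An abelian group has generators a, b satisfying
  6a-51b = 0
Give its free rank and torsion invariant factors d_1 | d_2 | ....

Answer: M ≅ ℤ^1 ⊕ ℤ/3

Derivation:
rank_ℚ(R)=1; free=2−1=1
SNF(R) diag = [3] → torsion [3]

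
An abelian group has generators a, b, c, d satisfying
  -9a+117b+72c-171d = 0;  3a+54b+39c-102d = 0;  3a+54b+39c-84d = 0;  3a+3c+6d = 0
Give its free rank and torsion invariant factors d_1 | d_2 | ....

rank_ℚ(R)=4; free=4−4=0
SNF(R) diag = [3, 9, 18, 18] → torsion [3, 9, 18, 18]

Answer: M ≅ ℤ/3 ⊕ ℤ/9 ⊕ ℤ/18 ⊕ ℤ/18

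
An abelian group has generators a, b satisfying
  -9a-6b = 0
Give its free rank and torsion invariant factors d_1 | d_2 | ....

Answer: M ≅ ℤ^1 ⊕ ℤ/3

Derivation:
rank_ℚ(R)=1; free=2−1=1
SNF(R) diag = [3] → torsion [3]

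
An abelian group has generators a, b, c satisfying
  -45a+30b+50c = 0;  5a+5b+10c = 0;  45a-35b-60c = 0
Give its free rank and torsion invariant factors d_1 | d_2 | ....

rank_ℚ(R)=3; free=3−3=0
SNF(R) diag = [5, 5, 10] → torsion [5, 5, 10]

Answer: M ≅ ℤ/5 ⊕ ℤ/5 ⊕ ℤ/10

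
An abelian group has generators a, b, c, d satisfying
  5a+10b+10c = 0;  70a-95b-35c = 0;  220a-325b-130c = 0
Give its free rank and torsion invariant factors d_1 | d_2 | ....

rank_ℚ(R)=3; free=4−3=1
SNF(R) diag = [5, 5, 15] → torsion [5, 5, 15]

Answer: M ≅ ℤ^1 ⊕ ℤ/5 ⊕ ℤ/5 ⊕ ℤ/15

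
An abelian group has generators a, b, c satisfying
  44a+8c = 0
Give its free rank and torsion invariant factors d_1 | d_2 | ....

Answer: M ≅ ℤ^2 ⊕ ℤ/4

Derivation:
rank_ℚ(R)=1; free=3−1=2
SNF(R) diag = [4] → torsion [4]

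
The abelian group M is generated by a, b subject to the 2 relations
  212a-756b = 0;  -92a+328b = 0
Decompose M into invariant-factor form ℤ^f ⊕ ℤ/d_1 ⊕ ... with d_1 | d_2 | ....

rank_ℚ(R)=2; free=2−2=0
SNF(R) diag = [4, 4] → torsion [4, 4]

Answer: M ≅ ℤ/4 ⊕ ℤ/4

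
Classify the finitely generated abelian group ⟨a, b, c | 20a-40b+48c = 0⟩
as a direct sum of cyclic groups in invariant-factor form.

Answer: M ≅ ℤ^2 ⊕ ℤ/4

Derivation:
rank_ℚ(R)=1; free=3−1=2
SNF(R) diag = [4] → torsion [4]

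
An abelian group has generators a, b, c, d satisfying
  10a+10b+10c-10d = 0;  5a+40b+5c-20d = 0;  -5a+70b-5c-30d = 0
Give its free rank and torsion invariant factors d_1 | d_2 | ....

rank_ℚ(R)=3; free=4−3=1
SNF(R) diag = [5, 10, 20] → torsion [5, 10, 20]

Answer: M ≅ ℤ^1 ⊕ ℤ/5 ⊕ ℤ/10 ⊕ ℤ/20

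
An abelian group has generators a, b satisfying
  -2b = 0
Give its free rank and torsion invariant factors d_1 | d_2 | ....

Answer: M ≅ ℤ^1 ⊕ ℤ/2

Derivation:
rank_ℚ(R)=1; free=2−1=1
SNF(R) diag = [2] → torsion [2]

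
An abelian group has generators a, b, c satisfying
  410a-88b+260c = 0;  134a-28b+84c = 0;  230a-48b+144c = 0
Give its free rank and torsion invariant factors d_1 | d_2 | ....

Answer: M ≅ ℤ/2 ⊕ ℤ/4 ⊕ ℤ/4

Derivation:
rank_ℚ(R)=3; free=3−3=0
SNF(R) diag = [2, 4, 4] → torsion [2, 4, 4]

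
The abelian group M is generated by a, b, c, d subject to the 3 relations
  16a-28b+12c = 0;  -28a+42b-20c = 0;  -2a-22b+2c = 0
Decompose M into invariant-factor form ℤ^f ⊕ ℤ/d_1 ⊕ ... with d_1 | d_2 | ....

Answer: M ≅ ℤ^1 ⊕ ℤ/2 ⊕ ℤ/2 ⊕ ℤ/4

Derivation:
rank_ℚ(R)=3; free=4−3=1
SNF(R) diag = [2, 2, 4] → torsion [2, 2, 4]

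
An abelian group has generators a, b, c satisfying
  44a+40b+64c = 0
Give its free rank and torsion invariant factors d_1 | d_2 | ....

rank_ℚ(R)=1; free=3−1=2
SNF(R) diag = [4] → torsion [4]

Answer: M ≅ ℤ^2 ⊕ ℤ/4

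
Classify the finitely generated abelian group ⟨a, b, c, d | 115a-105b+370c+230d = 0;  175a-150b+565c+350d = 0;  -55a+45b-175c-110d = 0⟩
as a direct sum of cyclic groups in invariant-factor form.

rank_ℚ(R)=3; free=4−3=1
SNF(R) diag = [5, 15, 45] → torsion [5, 15, 45]

Answer: M ≅ ℤ^1 ⊕ ℤ/5 ⊕ ℤ/15 ⊕ ℤ/45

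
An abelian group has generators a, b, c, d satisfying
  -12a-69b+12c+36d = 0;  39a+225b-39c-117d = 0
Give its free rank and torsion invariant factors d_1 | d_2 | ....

Answer: M ≅ ℤ^2 ⊕ ℤ/3 ⊕ ℤ/3

Derivation:
rank_ℚ(R)=2; free=4−2=2
SNF(R) diag = [3, 3] → torsion [3, 3]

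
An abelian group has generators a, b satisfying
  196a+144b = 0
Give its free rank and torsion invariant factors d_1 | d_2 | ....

Answer: M ≅ ℤ^1 ⊕ ℤ/4

Derivation:
rank_ℚ(R)=1; free=2−1=1
SNF(R) diag = [4] → torsion [4]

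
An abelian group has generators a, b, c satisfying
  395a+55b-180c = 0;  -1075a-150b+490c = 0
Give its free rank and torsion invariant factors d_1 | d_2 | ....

Answer: M ≅ ℤ^1 ⊕ ℤ/5 ⊕ ℤ/5

Derivation:
rank_ℚ(R)=2; free=3−2=1
SNF(R) diag = [5, 5] → torsion [5, 5]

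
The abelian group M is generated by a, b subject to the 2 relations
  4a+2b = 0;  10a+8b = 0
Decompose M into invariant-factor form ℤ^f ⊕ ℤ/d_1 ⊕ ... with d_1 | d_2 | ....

Answer: M ≅ ℤ/2 ⊕ ℤ/6

Derivation:
rank_ℚ(R)=2; free=2−2=0
SNF(R) diag = [2, 6] → torsion [2, 6]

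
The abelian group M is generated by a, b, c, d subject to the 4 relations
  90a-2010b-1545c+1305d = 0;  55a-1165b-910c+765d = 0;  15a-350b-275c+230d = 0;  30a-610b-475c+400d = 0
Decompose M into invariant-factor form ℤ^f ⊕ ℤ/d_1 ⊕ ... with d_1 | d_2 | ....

rank_ℚ(R)=4; free=4−4=0
SNF(R) diag = [5, 5, 15, 45] → torsion [5, 5, 15, 45]

Answer: M ≅ ℤ/5 ⊕ ℤ/5 ⊕ ℤ/15 ⊕ ℤ/45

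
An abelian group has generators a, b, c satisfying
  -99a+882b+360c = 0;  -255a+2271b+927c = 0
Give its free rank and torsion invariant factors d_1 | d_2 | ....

rank_ℚ(R)=2; free=3−2=1
SNF(R) diag = [3, 9] → torsion [3, 9]

Answer: M ≅ ℤ^1 ⊕ ℤ/3 ⊕ ℤ/9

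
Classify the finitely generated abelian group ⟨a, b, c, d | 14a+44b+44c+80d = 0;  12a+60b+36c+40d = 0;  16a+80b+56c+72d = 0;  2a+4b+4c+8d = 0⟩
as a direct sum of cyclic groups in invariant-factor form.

Answer: M ≅ ℤ/2 ⊕ ℤ/4 ⊕ ℤ/8 ⊕ ℤ/24

Derivation:
rank_ℚ(R)=4; free=4−4=0
SNF(R) diag = [2, 4, 8, 24] → torsion [2, 4, 8, 24]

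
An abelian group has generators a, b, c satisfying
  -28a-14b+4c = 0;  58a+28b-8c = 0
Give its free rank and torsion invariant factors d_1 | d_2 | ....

Answer: M ≅ ℤ^1 ⊕ ℤ/2 ⊕ ℤ/2

Derivation:
rank_ℚ(R)=2; free=3−2=1
SNF(R) diag = [2, 2] → torsion [2, 2]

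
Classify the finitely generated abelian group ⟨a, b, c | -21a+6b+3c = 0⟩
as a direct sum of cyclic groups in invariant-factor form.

Answer: M ≅ ℤ^2 ⊕ ℤ/3

Derivation:
rank_ℚ(R)=1; free=3−1=2
SNF(R) diag = [3] → torsion [3]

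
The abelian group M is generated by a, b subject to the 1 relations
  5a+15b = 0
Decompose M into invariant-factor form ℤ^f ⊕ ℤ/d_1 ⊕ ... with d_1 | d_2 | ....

Answer: M ≅ ℤ^1 ⊕ ℤ/5

Derivation:
rank_ℚ(R)=1; free=2−1=1
SNF(R) diag = [5] → torsion [5]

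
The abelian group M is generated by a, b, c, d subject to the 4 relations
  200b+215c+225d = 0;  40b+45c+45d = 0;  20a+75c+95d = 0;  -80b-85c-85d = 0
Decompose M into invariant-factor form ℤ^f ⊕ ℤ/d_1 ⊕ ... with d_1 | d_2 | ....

rank_ℚ(R)=4; free=4−4=0
SNF(R) diag = [5, 10, 20, 40] → torsion [5, 10, 20, 40]

Answer: M ≅ ℤ/5 ⊕ ℤ/10 ⊕ ℤ/20 ⊕ ℤ/40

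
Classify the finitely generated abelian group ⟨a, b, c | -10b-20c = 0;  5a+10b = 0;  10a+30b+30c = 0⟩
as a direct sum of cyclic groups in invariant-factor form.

rank_ℚ(R)=3; free=3−3=0
SNF(R) diag = [5, 10, 10] → torsion [5, 10, 10]

Answer: M ≅ ℤ/5 ⊕ ℤ/10 ⊕ ℤ/10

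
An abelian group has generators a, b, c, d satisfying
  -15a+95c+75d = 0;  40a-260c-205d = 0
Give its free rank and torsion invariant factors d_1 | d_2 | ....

rank_ℚ(R)=2; free=4−2=2
SNF(R) diag = [5, 5] → torsion [5, 5]

Answer: M ≅ ℤ^2 ⊕ ℤ/5 ⊕ ℤ/5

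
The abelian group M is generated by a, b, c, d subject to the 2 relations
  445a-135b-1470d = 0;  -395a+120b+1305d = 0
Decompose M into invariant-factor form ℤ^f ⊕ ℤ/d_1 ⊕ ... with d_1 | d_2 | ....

Answer: M ≅ ℤ^2 ⊕ ℤ/5 ⊕ ℤ/15

Derivation:
rank_ℚ(R)=2; free=4−2=2
SNF(R) diag = [5, 15] → torsion [5, 15]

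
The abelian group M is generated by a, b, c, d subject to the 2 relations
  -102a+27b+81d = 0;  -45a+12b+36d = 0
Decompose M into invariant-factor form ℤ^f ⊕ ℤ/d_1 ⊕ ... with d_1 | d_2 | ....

rank_ℚ(R)=2; free=4−2=2
SNF(R) diag = [3, 3] → torsion [3, 3]

Answer: M ≅ ℤ^2 ⊕ ℤ/3 ⊕ ℤ/3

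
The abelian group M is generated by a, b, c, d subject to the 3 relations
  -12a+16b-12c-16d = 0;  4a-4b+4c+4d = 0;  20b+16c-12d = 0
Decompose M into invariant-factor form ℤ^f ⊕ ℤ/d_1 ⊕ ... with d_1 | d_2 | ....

rank_ℚ(R)=3; free=4−3=1
SNF(R) diag = [4, 4, 8] → torsion [4, 4, 8]

Answer: M ≅ ℤ^1 ⊕ ℤ/4 ⊕ ℤ/4 ⊕ ℤ/8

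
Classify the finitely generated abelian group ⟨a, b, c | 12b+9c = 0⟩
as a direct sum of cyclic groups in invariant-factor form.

Answer: M ≅ ℤ^2 ⊕ ℤ/3

Derivation:
rank_ℚ(R)=1; free=3−1=2
SNF(R) diag = [3] → torsion [3]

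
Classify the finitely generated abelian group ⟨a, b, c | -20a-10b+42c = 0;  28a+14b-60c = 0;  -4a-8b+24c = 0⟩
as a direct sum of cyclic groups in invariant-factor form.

Answer: M ≅ ℤ/2 ⊕ ℤ/6 ⊕ ℤ/12

Derivation:
rank_ℚ(R)=3; free=3−3=0
SNF(R) diag = [2, 6, 12] → torsion [2, 6, 12]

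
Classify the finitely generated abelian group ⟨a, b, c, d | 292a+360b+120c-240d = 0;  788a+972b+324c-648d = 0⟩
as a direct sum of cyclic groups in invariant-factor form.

rank_ℚ(R)=2; free=4−2=2
SNF(R) diag = [4, 12] → torsion [4, 12]

Answer: M ≅ ℤ^2 ⊕ ℤ/4 ⊕ ℤ/12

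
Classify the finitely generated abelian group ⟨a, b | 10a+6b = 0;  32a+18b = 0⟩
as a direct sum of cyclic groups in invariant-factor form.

rank_ℚ(R)=2; free=2−2=0
SNF(R) diag = [2, 6] → torsion [2, 6]

Answer: M ≅ ℤ/2 ⊕ ℤ/6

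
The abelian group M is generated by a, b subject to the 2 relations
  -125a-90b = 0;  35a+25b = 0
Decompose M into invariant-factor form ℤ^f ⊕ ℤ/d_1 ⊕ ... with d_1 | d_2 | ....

Answer: M ≅ ℤ/5 ⊕ ℤ/5

Derivation:
rank_ℚ(R)=2; free=2−2=0
SNF(R) diag = [5, 5] → torsion [5, 5]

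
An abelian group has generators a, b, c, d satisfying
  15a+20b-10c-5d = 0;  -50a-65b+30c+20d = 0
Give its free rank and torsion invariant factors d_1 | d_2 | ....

Answer: M ≅ ℤ^2 ⊕ ℤ/5 ⊕ ℤ/5

Derivation:
rank_ℚ(R)=2; free=4−2=2
SNF(R) diag = [5, 5] → torsion [5, 5]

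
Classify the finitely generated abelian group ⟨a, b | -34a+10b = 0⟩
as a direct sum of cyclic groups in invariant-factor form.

rank_ℚ(R)=1; free=2−1=1
SNF(R) diag = [2] → torsion [2]

Answer: M ≅ ℤ^1 ⊕ ℤ/2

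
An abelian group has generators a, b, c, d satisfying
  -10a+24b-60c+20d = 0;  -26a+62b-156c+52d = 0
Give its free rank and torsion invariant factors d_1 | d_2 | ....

Answer: M ≅ ℤ^2 ⊕ ℤ/2 ⊕ ℤ/2

Derivation:
rank_ℚ(R)=2; free=4−2=2
SNF(R) diag = [2, 2] → torsion [2, 2]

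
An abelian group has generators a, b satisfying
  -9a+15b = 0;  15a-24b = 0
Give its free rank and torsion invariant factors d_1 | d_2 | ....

rank_ℚ(R)=2; free=2−2=0
SNF(R) diag = [3, 3] → torsion [3, 3]

Answer: M ≅ ℤ/3 ⊕ ℤ/3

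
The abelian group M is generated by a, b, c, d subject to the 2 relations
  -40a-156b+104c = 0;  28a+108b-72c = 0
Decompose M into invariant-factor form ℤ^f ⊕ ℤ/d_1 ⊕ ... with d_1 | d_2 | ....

rank_ℚ(R)=2; free=4−2=2
SNF(R) diag = [4, 4] → torsion [4, 4]

Answer: M ≅ ℤ^2 ⊕ ℤ/4 ⊕ ℤ/4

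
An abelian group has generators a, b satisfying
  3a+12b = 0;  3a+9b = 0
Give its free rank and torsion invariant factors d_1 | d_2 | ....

rank_ℚ(R)=2; free=2−2=0
SNF(R) diag = [3, 3] → torsion [3, 3]

Answer: M ≅ ℤ/3 ⊕ ℤ/3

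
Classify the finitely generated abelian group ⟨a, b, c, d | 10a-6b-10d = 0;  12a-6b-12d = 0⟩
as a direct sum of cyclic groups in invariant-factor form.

rank_ℚ(R)=2; free=4−2=2
SNF(R) diag = [2, 6] → torsion [2, 6]

Answer: M ≅ ℤ^2 ⊕ ℤ/2 ⊕ ℤ/6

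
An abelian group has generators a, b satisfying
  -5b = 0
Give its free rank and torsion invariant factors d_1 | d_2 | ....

rank_ℚ(R)=1; free=2−1=1
SNF(R) diag = [5] → torsion [5]

Answer: M ≅ ℤ^1 ⊕ ℤ/5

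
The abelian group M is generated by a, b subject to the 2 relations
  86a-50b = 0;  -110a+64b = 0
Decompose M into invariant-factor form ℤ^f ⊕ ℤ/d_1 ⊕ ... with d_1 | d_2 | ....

Answer: M ≅ ℤ/2 ⊕ ℤ/2

Derivation:
rank_ℚ(R)=2; free=2−2=0
SNF(R) diag = [2, 2] → torsion [2, 2]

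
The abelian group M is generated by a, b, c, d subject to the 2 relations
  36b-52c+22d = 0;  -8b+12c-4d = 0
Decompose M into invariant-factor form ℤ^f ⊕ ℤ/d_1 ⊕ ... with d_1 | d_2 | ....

Answer: M ≅ ℤ^2 ⊕ ℤ/2 ⊕ ℤ/4

Derivation:
rank_ℚ(R)=2; free=4−2=2
SNF(R) diag = [2, 4] → torsion [2, 4]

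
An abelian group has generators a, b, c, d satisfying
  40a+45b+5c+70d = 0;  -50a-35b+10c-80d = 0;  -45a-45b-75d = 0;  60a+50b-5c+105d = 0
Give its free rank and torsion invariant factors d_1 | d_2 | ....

Answer: M ≅ ℤ/5 ⊕ ℤ/5 ⊕ ℤ/15 ⊕ ℤ/15

Derivation:
rank_ℚ(R)=4; free=4−4=0
SNF(R) diag = [5, 5, 15, 15] → torsion [5, 5, 15, 15]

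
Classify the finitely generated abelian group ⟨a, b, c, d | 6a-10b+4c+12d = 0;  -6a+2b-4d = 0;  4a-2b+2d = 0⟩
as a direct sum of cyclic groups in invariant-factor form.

rank_ℚ(R)=3; free=4−3=1
SNF(R) diag = [2, 2, 4] → torsion [2, 2, 4]

Answer: M ≅ ℤ^1 ⊕ ℤ/2 ⊕ ℤ/2 ⊕ ℤ/4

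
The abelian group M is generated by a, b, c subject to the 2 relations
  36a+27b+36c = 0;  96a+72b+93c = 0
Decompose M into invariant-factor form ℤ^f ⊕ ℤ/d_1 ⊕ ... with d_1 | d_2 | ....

Answer: M ≅ ℤ^1 ⊕ ℤ/3 ⊕ ℤ/9

Derivation:
rank_ℚ(R)=2; free=3−2=1
SNF(R) diag = [3, 9] → torsion [3, 9]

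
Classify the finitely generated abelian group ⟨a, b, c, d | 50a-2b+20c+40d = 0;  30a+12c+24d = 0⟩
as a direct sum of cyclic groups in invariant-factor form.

rank_ℚ(R)=2; free=4−2=2
SNF(R) diag = [2, 6] → torsion [2, 6]

Answer: M ≅ ℤ^2 ⊕ ℤ/2 ⊕ ℤ/6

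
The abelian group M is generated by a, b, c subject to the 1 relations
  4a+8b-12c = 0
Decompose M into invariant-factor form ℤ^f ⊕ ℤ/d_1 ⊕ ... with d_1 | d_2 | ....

rank_ℚ(R)=1; free=3−1=2
SNF(R) diag = [4] → torsion [4]

Answer: M ≅ ℤ^2 ⊕ ℤ/4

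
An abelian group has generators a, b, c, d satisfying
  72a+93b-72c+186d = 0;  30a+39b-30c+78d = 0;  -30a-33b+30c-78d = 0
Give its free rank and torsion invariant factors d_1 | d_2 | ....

Answer: M ≅ ℤ^1 ⊕ ℤ/3 ⊕ ℤ/6 ⊕ ℤ/12

Derivation:
rank_ℚ(R)=3; free=4−3=1
SNF(R) diag = [3, 6, 12] → torsion [3, 6, 12]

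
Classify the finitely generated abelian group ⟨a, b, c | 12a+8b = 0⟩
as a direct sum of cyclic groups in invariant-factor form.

rank_ℚ(R)=1; free=3−1=2
SNF(R) diag = [4] → torsion [4]

Answer: M ≅ ℤ^2 ⊕ ℤ/4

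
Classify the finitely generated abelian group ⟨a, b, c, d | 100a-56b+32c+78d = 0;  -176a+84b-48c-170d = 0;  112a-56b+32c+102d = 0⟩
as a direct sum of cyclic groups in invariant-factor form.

rank_ℚ(R)=3; free=4−3=1
SNF(R) diag = [2, 4, 12] → torsion [2, 4, 12]

Answer: M ≅ ℤ^1 ⊕ ℤ/2 ⊕ ℤ/4 ⊕ ℤ/12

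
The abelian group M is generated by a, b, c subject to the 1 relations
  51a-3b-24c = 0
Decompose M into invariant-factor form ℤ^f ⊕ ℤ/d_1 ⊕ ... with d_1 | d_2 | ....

Answer: M ≅ ℤ^2 ⊕ ℤ/3

Derivation:
rank_ℚ(R)=1; free=3−1=2
SNF(R) diag = [3] → torsion [3]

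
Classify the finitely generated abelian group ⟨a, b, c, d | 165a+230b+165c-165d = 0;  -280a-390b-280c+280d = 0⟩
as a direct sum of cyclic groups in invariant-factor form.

rank_ℚ(R)=2; free=4−2=2
SNF(R) diag = [5, 10] → torsion [5, 10]

Answer: M ≅ ℤ^2 ⊕ ℤ/5 ⊕ ℤ/10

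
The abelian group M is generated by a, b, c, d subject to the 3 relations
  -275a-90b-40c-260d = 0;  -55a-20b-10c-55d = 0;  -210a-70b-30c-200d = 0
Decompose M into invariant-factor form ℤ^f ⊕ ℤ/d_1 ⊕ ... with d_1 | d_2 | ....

rank_ℚ(R)=3; free=4−3=1
SNF(R) diag = [5, 5, 10] → torsion [5, 5, 10]

Answer: M ≅ ℤ^1 ⊕ ℤ/5 ⊕ ℤ/5 ⊕ ℤ/10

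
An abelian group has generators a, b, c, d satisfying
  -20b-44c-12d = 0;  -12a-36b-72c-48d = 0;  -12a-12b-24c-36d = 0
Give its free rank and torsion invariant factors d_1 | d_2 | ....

Answer: M ≅ ℤ^1 ⊕ ℤ/4 ⊕ ℤ/12 ⊕ ℤ/12

Derivation:
rank_ℚ(R)=3; free=4−3=1
SNF(R) diag = [4, 12, 12] → torsion [4, 12, 12]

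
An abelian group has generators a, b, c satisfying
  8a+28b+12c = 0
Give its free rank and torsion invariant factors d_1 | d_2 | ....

Answer: M ≅ ℤ^2 ⊕ ℤ/4

Derivation:
rank_ℚ(R)=1; free=3−1=2
SNF(R) diag = [4] → torsion [4]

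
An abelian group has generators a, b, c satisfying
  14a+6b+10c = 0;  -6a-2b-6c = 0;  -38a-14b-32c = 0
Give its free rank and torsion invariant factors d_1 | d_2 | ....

rank_ℚ(R)=3; free=3−3=0
SNF(R) diag = [2, 2, 4] → torsion [2, 2, 4]

Answer: M ≅ ℤ/2 ⊕ ℤ/2 ⊕ ℤ/4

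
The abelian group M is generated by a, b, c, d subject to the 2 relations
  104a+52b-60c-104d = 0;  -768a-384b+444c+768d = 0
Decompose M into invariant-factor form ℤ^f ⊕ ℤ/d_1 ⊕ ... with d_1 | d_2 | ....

Answer: M ≅ ℤ^2 ⊕ ℤ/4 ⊕ ℤ/12

Derivation:
rank_ℚ(R)=2; free=4−2=2
SNF(R) diag = [4, 12] → torsion [4, 12]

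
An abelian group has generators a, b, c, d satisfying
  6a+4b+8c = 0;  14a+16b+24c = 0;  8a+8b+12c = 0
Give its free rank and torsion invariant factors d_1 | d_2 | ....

Answer: M ≅ ℤ^1 ⊕ ℤ/2 ⊕ ℤ/4 ⊕ ℤ/4

Derivation:
rank_ℚ(R)=3; free=4−3=1
SNF(R) diag = [2, 4, 4] → torsion [2, 4, 4]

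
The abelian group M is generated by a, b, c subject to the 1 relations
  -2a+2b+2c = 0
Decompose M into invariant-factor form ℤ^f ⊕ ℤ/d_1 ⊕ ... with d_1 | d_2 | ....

rank_ℚ(R)=1; free=3−1=2
SNF(R) diag = [2] → torsion [2]

Answer: M ≅ ℤ^2 ⊕ ℤ/2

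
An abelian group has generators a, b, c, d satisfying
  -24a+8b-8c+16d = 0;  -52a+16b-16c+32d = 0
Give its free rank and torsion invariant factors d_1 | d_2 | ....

rank_ℚ(R)=2; free=4−2=2
SNF(R) diag = [4, 8] → torsion [4, 8]

Answer: M ≅ ℤ^2 ⊕ ℤ/4 ⊕ ℤ/8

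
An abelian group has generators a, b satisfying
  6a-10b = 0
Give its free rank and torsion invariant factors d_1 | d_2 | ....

rank_ℚ(R)=1; free=2−1=1
SNF(R) diag = [2] → torsion [2]

Answer: M ≅ ℤ^1 ⊕ ℤ/2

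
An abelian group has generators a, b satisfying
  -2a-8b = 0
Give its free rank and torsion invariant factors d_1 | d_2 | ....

rank_ℚ(R)=1; free=2−1=1
SNF(R) diag = [2] → torsion [2]

Answer: M ≅ ℤ^1 ⊕ ℤ/2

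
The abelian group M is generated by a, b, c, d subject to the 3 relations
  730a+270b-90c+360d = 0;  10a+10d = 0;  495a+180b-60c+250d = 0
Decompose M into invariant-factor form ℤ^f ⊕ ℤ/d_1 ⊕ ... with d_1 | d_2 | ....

Answer: M ≅ ℤ^1 ⊕ ℤ/5 ⊕ ℤ/10 ⊕ ℤ/30

Derivation:
rank_ℚ(R)=3; free=4−3=1
SNF(R) diag = [5, 10, 30] → torsion [5, 10, 30]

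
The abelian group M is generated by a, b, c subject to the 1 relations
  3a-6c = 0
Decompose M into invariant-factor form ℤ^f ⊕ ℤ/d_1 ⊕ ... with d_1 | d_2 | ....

rank_ℚ(R)=1; free=3−1=2
SNF(R) diag = [3] → torsion [3]

Answer: M ≅ ℤ^2 ⊕ ℤ/3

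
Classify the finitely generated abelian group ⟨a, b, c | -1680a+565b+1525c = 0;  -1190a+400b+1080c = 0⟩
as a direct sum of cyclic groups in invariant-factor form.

Answer: M ≅ ℤ^1 ⊕ ℤ/5 ⊕ ℤ/10

Derivation:
rank_ℚ(R)=2; free=3−2=1
SNF(R) diag = [5, 10] → torsion [5, 10]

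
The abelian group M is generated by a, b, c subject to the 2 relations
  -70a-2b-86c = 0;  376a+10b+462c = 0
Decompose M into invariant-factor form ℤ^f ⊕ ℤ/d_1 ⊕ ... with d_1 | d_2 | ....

Answer: M ≅ ℤ^1 ⊕ ℤ/2 ⊕ ℤ/2

Derivation:
rank_ℚ(R)=2; free=3−2=1
SNF(R) diag = [2, 2] → torsion [2, 2]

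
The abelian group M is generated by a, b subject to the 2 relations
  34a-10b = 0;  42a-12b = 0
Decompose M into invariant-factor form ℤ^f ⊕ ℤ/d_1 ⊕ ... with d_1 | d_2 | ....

Answer: M ≅ ℤ/2 ⊕ ℤ/6

Derivation:
rank_ℚ(R)=2; free=2−2=0
SNF(R) diag = [2, 6] → torsion [2, 6]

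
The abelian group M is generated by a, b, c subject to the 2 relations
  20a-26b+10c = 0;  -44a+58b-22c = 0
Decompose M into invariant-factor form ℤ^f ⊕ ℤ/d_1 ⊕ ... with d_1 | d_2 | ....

Answer: M ≅ ℤ^1 ⊕ ℤ/2 ⊕ ℤ/4

Derivation:
rank_ℚ(R)=2; free=3−2=1
SNF(R) diag = [2, 4] → torsion [2, 4]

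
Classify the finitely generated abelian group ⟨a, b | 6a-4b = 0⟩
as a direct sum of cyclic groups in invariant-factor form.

Answer: M ≅ ℤ^1 ⊕ ℤ/2

Derivation:
rank_ℚ(R)=1; free=2−1=1
SNF(R) diag = [2] → torsion [2]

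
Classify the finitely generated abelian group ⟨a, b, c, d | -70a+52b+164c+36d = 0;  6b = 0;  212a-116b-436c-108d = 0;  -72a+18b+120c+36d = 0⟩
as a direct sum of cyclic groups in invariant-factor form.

rank_ℚ(R)=4; free=4−4=0
SNF(R) diag = [2, 6, 12, 36] → torsion [2, 6, 12, 36]

Answer: M ≅ ℤ/2 ⊕ ℤ/6 ⊕ ℤ/12 ⊕ ℤ/36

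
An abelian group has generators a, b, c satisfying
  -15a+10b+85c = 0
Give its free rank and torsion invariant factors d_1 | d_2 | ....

Answer: M ≅ ℤ^2 ⊕ ℤ/5

Derivation:
rank_ℚ(R)=1; free=3−1=2
SNF(R) diag = [5] → torsion [5]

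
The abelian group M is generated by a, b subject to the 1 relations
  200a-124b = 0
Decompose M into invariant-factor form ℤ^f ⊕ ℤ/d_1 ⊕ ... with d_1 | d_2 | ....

Answer: M ≅ ℤ^1 ⊕ ℤ/4

Derivation:
rank_ℚ(R)=1; free=2−1=1
SNF(R) diag = [4] → torsion [4]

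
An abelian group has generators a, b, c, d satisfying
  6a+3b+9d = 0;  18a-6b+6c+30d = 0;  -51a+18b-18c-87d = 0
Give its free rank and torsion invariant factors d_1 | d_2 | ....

rank_ℚ(R)=3; free=4−3=1
SNF(R) diag = [3, 3, 6] → torsion [3, 3, 6]

Answer: M ≅ ℤ^1 ⊕ ℤ/3 ⊕ ℤ/3 ⊕ ℤ/6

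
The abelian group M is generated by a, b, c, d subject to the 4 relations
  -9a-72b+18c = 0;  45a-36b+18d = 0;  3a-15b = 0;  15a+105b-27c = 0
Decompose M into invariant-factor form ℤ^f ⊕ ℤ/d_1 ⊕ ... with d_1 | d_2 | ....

rank_ℚ(R)=4; free=4−4=0
SNF(R) diag = [3, 9, 9, 18] → torsion [3, 9, 9, 18]

Answer: M ≅ ℤ/3 ⊕ ℤ/9 ⊕ ℤ/9 ⊕ ℤ/18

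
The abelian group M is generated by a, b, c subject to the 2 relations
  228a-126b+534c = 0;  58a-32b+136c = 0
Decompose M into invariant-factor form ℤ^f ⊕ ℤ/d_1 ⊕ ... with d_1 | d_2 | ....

Answer: M ≅ ℤ^1 ⊕ ℤ/2 ⊕ ℤ/6

Derivation:
rank_ℚ(R)=2; free=3−2=1
SNF(R) diag = [2, 6] → torsion [2, 6]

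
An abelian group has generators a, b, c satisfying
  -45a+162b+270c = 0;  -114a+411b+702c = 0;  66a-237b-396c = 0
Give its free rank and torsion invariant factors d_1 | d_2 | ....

Answer: M ≅ ℤ/3 ⊕ ℤ/9 ⊕ ℤ/18

Derivation:
rank_ℚ(R)=3; free=3−3=0
SNF(R) diag = [3, 9, 18] → torsion [3, 9, 18]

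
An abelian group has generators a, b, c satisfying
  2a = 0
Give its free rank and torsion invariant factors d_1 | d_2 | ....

rank_ℚ(R)=1; free=3−1=2
SNF(R) diag = [2] → torsion [2]

Answer: M ≅ ℤ^2 ⊕ ℤ/2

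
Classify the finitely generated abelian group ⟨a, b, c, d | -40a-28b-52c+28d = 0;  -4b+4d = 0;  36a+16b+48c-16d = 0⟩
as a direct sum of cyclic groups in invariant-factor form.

rank_ℚ(R)=3; free=4−3=1
SNF(R) diag = [4, 4, 12] → torsion [4, 4, 12]

Answer: M ≅ ℤ^1 ⊕ ℤ/4 ⊕ ℤ/4 ⊕ ℤ/12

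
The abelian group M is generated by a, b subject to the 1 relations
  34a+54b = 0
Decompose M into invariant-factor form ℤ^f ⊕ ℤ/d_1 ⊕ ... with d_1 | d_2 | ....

rank_ℚ(R)=1; free=2−1=1
SNF(R) diag = [2] → torsion [2]

Answer: M ≅ ℤ^1 ⊕ ℤ/2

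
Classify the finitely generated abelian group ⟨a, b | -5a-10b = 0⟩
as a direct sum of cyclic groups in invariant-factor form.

Answer: M ≅ ℤ^1 ⊕ ℤ/5

Derivation:
rank_ℚ(R)=1; free=2−1=1
SNF(R) diag = [5] → torsion [5]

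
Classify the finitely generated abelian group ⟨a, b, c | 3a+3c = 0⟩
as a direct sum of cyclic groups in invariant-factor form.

Answer: M ≅ ℤ^2 ⊕ ℤ/3

Derivation:
rank_ℚ(R)=1; free=3−1=2
SNF(R) diag = [3] → torsion [3]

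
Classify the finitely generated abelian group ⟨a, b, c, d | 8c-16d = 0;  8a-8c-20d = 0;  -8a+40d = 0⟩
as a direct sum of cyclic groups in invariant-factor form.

Answer: M ≅ ℤ^1 ⊕ ℤ/4 ⊕ ℤ/8 ⊕ ℤ/8

Derivation:
rank_ℚ(R)=3; free=4−3=1
SNF(R) diag = [4, 8, 8] → torsion [4, 8, 8]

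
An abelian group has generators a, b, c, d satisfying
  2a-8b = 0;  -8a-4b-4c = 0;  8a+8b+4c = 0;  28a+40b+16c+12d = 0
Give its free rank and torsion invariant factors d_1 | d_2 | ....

rank_ℚ(R)=4; free=4−4=0
SNF(R) diag = [2, 4, 4, 12] → torsion [2, 4, 4, 12]

Answer: M ≅ ℤ/2 ⊕ ℤ/4 ⊕ ℤ/4 ⊕ ℤ/12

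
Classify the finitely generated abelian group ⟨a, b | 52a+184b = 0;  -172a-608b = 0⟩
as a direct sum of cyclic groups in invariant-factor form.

Answer: M ≅ ℤ/4 ⊕ ℤ/8

Derivation:
rank_ℚ(R)=2; free=2−2=0
SNF(R) diag = [4, 8] → torsion [4, 8]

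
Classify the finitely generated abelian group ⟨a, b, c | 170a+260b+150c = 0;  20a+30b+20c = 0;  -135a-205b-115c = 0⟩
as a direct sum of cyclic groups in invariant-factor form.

Answer: M ≅ ℤ/5 ⊕ ℤ/10 ⊕ ℤ/20

Derivation:
rank_ℚ(R)=3; free=3−3=0
SNF(R) diag = [5, 10, 20] → torsion [5, 10, 20]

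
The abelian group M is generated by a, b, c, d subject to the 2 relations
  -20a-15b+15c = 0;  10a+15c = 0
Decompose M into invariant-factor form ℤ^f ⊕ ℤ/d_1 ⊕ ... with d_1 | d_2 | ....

rank_ℚ(R)=2; free=4−2=2
SNF(R) diag = [5, 15] → torsion [5, 15]

Answer: M ≅ ℤ^2 ⊕ ℤ/5 ⊕ ℤ/15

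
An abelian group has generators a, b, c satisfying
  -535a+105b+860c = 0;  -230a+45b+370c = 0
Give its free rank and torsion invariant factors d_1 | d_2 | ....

rank_ℚ(R)=2; free=3−2=1
SNF(R) diag = [5, 15] → torsion [5, 15]

Answer: M ≅ ℤ^1 ⊕ ℤ/5 ⊕ ℤ/15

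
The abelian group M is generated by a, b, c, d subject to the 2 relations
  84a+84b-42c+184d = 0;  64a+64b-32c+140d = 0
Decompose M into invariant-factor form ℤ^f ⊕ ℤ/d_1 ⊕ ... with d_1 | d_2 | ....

Answer: M ≅ ℤ^2 ⊕ ℤ/2 ⊕ ℤ/4

Derivation:
rank_ℚ(R)=2; free=4−2=2
SNF(R) diag = [2, 4] → torsion [2, 4]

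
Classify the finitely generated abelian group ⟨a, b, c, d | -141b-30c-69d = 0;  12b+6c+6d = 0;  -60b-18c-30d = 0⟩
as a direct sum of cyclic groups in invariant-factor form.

rank_ℚ(R)=3; free=4−3=1
SNF(R) diag = [3, 6, 12] → torsion [3, 6, 12]

Answer: M ≅ ℤ^1 ⊕ ℤ/3 ⊕ ℤ/6 ⊕ ℤ/12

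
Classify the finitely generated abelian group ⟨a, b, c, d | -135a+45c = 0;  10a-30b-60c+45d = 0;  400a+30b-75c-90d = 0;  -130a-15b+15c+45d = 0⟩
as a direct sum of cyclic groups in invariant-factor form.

Answer: M ≅ ℤ/5 ⊕ ℤ/15 ⊕ ℤ/45 ⊕ ℤ/45

Derivation:
rank_ℚ(R)=4; free=4−4=0
SNF(R) diag = [5, 15, 45, 45] → torsion [5, 15, 45, 45]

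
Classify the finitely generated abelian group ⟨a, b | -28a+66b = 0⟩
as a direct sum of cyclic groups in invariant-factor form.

rank_ℚ(R)=1; free=2−1=1
SNF(R) diag = [2] → torsion [2]

Answer: M ≅ ℤ^1 ⊕ ℤ/2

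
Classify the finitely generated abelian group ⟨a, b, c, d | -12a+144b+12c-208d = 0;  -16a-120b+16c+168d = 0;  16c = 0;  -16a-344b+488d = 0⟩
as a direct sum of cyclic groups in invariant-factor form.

Answer: M ≅ ℤ/4 ⊕ ℤ/8 ⊕ ℤ/16 ⊕ ℤ/32

Derivation:
rank_ℚ(R)=4; free=4−4=0
SNF(R) diag = [4, 8, 16, 32] → torsion [4, 8, 16, 32]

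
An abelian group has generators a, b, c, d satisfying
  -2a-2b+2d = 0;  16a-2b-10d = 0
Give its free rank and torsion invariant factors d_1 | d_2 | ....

rank_ℚ(R)=2; free=4−2=2
SNF(R) diag = [2, 6] → torsion [2, 6]

Answer: M ≅ ℤ^2 ⊕ ℤ/2 ⊕ ℤ/6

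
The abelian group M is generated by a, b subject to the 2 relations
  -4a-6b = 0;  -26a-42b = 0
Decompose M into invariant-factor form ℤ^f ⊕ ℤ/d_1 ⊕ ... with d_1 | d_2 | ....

Answer: M ≅ ℤ/2 ⊕ ℤ/6

Derivation:
rank_ℚ(R)=2; free=2−2=0
SNF(R) diag = [2, 6] → torsion [2, 6]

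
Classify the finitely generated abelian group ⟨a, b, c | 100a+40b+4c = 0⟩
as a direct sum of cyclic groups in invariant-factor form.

Answer: M ≅ ℤ^2 ⊕ ℤ/4

Derivation:
rank_ℚ(R)=1; free=3−1=2
SNF(R) diag = [4] → torsion [4]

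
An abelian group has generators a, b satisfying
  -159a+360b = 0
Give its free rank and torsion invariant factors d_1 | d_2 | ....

Answer: M ≅ ℤ^1 ⊕ ℤ/3

Derivation:
rank_ℚ(R)=1; free=2−1=1
SNF(R) diag = [3] → torsion [3]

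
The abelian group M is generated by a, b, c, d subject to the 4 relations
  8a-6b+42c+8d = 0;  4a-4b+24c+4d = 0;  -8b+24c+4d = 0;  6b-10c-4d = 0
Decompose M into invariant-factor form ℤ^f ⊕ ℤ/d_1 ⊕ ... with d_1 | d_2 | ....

Answer: M ≅ ℤ/2 ⊕ ℤ/4 ⊕ ℤ/4 ⊕ ℤ/8

Derivation:
rank_ℚ(R)=4; free=4−4=0
SNF(R) diag = [2, 4, 4, 8] → torsion [2, 4, 4, 8]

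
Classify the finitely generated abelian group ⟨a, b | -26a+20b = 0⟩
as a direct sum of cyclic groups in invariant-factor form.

Answer: M ≅ ℤ^1 ⊕ ℤ/2

Derivation:
rank_ℚ(R)=1; free=2−1=1
SNF(R) diag = [2] → torsion [2]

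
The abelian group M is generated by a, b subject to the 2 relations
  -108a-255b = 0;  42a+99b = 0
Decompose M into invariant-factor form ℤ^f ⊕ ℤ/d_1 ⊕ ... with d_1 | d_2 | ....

Answer: M ≅ ℤ/3 ⊕ ℤ/6

Derivation:
rank_ℚ(R)=2; free=2−2=0
SNF(R) diag = [3, 6] → torsion [3, 6]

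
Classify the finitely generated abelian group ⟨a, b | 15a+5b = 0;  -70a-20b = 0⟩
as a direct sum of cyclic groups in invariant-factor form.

Answer: M ≅ ℤ/5 ⊕ ℤ/10

Derivation:
rank_ℚ(R)=2; free=2−2=0
SNF(R) diag = [5, 10] → torsion [5, 10]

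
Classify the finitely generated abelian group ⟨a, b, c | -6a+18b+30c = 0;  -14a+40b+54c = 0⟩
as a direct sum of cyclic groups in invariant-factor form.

rank_ℚ(R)=2; free=3−2=1
SNF(R) diag = [2, 6] → torsion [2, 6]

Answer: M ≅ ℤ^1 ⊕ ℤ/2 ⊕ ℤ/6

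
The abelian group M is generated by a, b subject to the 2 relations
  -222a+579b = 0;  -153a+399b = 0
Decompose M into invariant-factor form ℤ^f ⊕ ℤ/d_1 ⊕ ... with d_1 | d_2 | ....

Answer: M ≅ ℤ/3 ⊕ ℤ/3

Derivation:
rank_ℚ(R)=2; free=2−2=0
SNF(R) diag = [3, 3] → torsion [3, 3]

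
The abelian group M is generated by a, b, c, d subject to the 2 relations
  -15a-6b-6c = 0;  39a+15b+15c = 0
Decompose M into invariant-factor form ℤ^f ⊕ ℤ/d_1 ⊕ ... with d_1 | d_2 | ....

rank_ℚ(R)=2; free=4−2=2
SNF(R) diag = [3, 3] → torsion [3, 3]

Answer: M ≅ ℤ^2 ⊕ ℤ/3 ⊕ ℤ/3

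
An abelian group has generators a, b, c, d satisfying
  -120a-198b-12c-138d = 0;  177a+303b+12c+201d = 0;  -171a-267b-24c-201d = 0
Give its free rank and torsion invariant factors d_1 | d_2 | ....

Answer: M ≅ ℤ^1 ⊕ ℤ/3 ⊕ ℤ/6 ⊕ ℤ/12

Derivation:
rank_ℚ(R)=3; free=4−3=1
SNF(R) diag = [3, 6, 12] → torsion [3, 6, 12]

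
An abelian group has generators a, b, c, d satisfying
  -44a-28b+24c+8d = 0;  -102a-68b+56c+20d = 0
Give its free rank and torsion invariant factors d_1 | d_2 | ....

rank_ℚ(R)=2; free=4−2=2
SNF(R) diag = [2, 4] → torsion [2, 4]

Answer: M ≅ ℤ^2 ⊕ ℤ/2 ⊕ ℤ/4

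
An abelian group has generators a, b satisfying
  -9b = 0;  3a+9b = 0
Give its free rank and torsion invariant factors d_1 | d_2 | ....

Answer: M ≅ ℤ/3 ⊕ ℤ/9

Derivation:
rank_ℚ(R)=2; free=2−2=0
SNF(R) diag = [3, 9] → torsion [3, 9]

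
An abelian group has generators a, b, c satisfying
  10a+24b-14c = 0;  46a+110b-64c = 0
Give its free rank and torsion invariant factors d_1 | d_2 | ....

Answer: M ≅ ℤ^1 ⊕ ℤ/2 ⊕ ℤ/2

Derivation:
rank_ℚ(R)=2; free=3−2=1
SNF(R) diag = [2, 2] → torsion [2, 2]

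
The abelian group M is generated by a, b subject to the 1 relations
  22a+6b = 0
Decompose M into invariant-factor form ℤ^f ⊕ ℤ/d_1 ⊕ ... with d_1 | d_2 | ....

Answer: M ≅ ℤ^1 ⊕ ℤ/2

Derivation:
rank_ℚ(R)=1; free=2−1=1
SNF(R) diag = [2] → torsion [2]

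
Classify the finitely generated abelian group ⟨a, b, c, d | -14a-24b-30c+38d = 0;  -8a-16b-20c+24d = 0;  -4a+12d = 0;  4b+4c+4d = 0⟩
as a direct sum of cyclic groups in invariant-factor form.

Answer: M ≅ ℤ/2 ⊕ ℤ/4 ⊕ ℤ/4 ⊕ ℤ/8

Derivation:
rank_ℚ(R)=4; free=4−4=0
SNF(R) diag = [2, 4, 4, 8] → torsion [2, 4, 4, 8]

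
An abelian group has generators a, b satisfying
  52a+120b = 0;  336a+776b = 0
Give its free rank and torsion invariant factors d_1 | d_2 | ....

Answer: M ≅ ℤ/4 ⊕ ℤ/8

Derivation:
rank_ℚ(R)=2; free=2−2=0
SNF(R) diag = [4, 8] → torsion [4, 8]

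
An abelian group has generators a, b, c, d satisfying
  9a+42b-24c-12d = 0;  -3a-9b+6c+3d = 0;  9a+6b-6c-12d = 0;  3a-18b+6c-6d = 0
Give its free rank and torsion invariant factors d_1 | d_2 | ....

rank_ℚ(R)=4; free=4−4=0
SNF(R) diag = [3, 3, 6, 18] → torsion [3, 3, 6, 18]

Answer: M ≅ ℤ/3 ⊕ ℤ/3 ⊕ ℤ/6 ⊕ ℤ/18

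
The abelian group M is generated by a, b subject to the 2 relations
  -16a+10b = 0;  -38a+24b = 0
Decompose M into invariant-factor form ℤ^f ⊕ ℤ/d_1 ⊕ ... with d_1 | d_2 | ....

Answer: M ≅ ℤ/2 ⊕ ℤ/2

Derivation:
rank_ℚ(R)=2; free=2−2=0
SNF(R) diag = [2, 2] → torsion [2, 2]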